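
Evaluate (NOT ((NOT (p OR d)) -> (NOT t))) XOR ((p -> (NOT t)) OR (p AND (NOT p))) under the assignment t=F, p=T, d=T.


Substitute t=F, p=T, d=T:
… (earlier sub-steps elided)
NOT (p OR d) = F
NOT t = T
(NOT (p OR d)) -> (NOT t) = F -> T = T
NOT ((NOT (p OR d)) -> (NOT t)) = F
NOT t = T
p -> (NOT t) = T -> T = T
NOT p = F
p AND (NOT p) = T AND F = F
(p -> (NOT t)) OR (p AND (NOT p)) = T OR F = T
(NOT ((NOT (p OR d)) -> (NOT t))) XOR ((p -> (NOT t)) OR (p AND (NOT p))) = F XOR T = T

T


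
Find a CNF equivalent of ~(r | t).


Step 1: Apply De Morgan: ¬(r ∨ t) = ¬r ∧ ¬t.

(~r) & (~t)


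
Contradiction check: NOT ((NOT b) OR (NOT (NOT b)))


Truth table over {b}:
b | φ
-----
F | F
T | F
Every row is false.

Yes, it is a contradiction.


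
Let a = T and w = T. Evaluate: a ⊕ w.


Exclusive or is true when exactly one operand is true.
Substitute: a=T, w=T.
T ⊕ T evaluates to F.

F


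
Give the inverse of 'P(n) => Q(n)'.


The inverse of (P → Q) is (¬P → ¬Q). It is equivalent to the converse, not to the original.
Here P = 'P(n)' and Q = 'Q(n)'.

If not (P(n)), then not (Q(n)).


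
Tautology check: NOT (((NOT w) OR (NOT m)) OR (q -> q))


Build the truth table over {m, q, w}:
m | q | w | φ
-------------
F | F | F | F
T | F | F | F
F | T | F | F
T | T | F | F
F | F | T | F
T | F | T | F
F | T | T | F
T | T | T | F
Counterexample at row 1: with m=F, q=F, w=F, the formula is F.

No, it is not a tautology.


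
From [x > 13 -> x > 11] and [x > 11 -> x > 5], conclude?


Hypothetical syllogism: from (P → Q) and (Q → R), infer (P → R).
Chain the two implications through the shared middle term 'x > 11'.

x > 13 -> x > 5


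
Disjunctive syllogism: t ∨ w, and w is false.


Disjunctive syllogism: from (P ∨ Q) and ¬P, infer Q.
One disjunct, 'w', is ruled out; the other must hold.

t


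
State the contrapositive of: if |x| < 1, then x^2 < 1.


The contrapositive of (P → Q) is (¬Q → ¬P); it is logically equivalent to the original.
Here P = '|x| < 1' and Q = 'x^2 < 1'.

If not (x^2 < 1), then not (|x| < 1).


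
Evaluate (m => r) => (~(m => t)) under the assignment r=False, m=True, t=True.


Substitute r=False, m=True, t=True:
m => r = True => False = False
m => t = True => True = True
~(m => t) = False
(m => r) => (~(m => t)) = False => False = True

True


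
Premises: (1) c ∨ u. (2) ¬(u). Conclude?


Disjunctive syllogism: from (P ∨ Q) and ¬P, infer Q.
One disjunct, 'u', is ruled out; the other must hold.

c


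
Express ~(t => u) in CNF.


Step 1: Rewrite t → u as ¬t ∨ u.
Step 2: Negate: ¬(¬t ∨ u) = t ∧ ¬u (De Morgan + double negation).

t & (~u)


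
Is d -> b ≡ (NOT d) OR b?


Compare truth tables:
b | d | φ | ψ
-------------
F | F | T | T
T | F | T | T
F | T | F | F
T | T | T | T
The columns φ and ψ agree on every row.

Yes, they are logically equivalent.


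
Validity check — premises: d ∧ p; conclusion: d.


This matches the form of conjunction elimination: the conclusion follows in every model of the premises.

Valid.


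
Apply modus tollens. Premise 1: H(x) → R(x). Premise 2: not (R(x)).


Modus tollens: from (P → Q) and ¬Q, infer ¬P.
Q = 'R(x)' is denied; since P → Q, P must also fail.

Not (H(x)).


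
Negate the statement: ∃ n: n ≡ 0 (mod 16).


¬(∀ x: φ) = ∃ x: ¬φ, and ¬(∃ x: φ) = ∀ x: ¬φ.
Apply to the existential statement.

∀ n: ¬(n ≡ 0 (mod 16))


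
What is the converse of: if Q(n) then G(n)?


The converse of (P → Q) is (Q → P). It is not in general equivalent to the original.
Here P = 'Q(n)' and Q = 'G(n)'.

If G(n), then Q(n).


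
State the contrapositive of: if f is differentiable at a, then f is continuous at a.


The contrapositive of (P → Q) is (¬Q → ¬P); it is logically equivalent to the original.
Here P = 'f is differentiable at a' and Q = 'f is continuous at a'.

If not (f is continuous at a), then not (f is differentiable at a).


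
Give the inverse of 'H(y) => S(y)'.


The inverse of (P → Q) is (¬P → ¬Q). It is equivalent to the converse, not to the original.
Here P = 'H(y)' and Q = 'S(y)'.

If not (H(y)), then not (S(y)).


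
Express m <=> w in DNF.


Step 1: m ↔ w is true exactly when both agree: (m ∧ w) ∨ (¬m ∧ ¬w).

(m & w) | ((~m) & (~w))


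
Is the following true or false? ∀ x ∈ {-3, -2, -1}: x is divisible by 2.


Evaluate the predicate on each element: -3:F, -2:T, -1:F.
Counterexample x = -3 fails the predicate.

F


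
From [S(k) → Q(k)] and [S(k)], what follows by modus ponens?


Modus ponens: from (P → Q) and P, infer Q.
P = 'S(k)' is asserted, and P → Q holds, so Q follows.

Q(k).


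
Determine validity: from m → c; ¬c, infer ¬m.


This matches the form of modus tollens: the conclusion follows in every model of the premises.

Valid.


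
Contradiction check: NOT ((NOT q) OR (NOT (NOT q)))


Truth table over {q}:
q | φ
-----
F | F
T | F
Every row is false.

Yes, it is a contradiction.


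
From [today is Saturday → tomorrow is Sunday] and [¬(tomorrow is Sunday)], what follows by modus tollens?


Modus tollens: from (P → Q) and ¬Q, infer ¬P.
Q = 'tomorrow is Sunday' is denied; since P → Q, P must also fail.

Not (today is Saturday).


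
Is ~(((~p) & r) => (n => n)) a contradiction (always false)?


Truth table over {n, p, r}:
n | p | r | φ
-------------
False | False | False | False
True | False | False | False
False | True | False | False
True | True | False | False
False | False | True | False
True | False | True | False
False | True | True | False
True | True | True | False
Every row is false.

Yes, it is a contradiction.


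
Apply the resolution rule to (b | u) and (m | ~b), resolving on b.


The clauses contain complementary literals b and ~b.
Resolution eliminates this pair and disjoins the remaining literals (merging duplicates).

(u | m)


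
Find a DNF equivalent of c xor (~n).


Step 1: c ⊕ (¬n) is true exactly when they disagree: (c ∧ ¬(¬n)) ∨ (¬c ∧ (¬n)).
Step 2: Eliminate any double negations (¬¬X = X).

(c & n) | ((~c) & (~n))


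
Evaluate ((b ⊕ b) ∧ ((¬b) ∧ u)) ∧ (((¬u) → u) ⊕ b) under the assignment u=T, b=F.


Substitute u=T, b=F:
b ⊕ b = F ⊕ F = F
¬b = T
(¬b) ∧ u = T ∧ T = T
(b ⊕ b) ∧ ((¬b) ∧ u) = F ∧ T = F
¬u = F
(¬u) → u = F → T = T
((¬u) → u) ⊕ b = T ⊕ F = T
((b ⊕ b) ∧ ((¬b) ∧ u)) ∧ (((¬u) → u) ⊕ b) = F ∧ T = F

F


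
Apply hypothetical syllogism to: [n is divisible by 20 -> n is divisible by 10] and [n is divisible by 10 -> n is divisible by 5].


Hypothetical syllogism: from (P → Q) and (Q → R), infer (P → R).
Chain the two implications through the shared middle term 'n is divisible by 10'.

n is divisible by 20 -> n is divisible by 5


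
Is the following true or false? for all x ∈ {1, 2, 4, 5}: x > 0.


Evaluate the predicate on each element: 1:T, 2:T, 4:T, 5:T.
Every element satisfies the predicate.

T


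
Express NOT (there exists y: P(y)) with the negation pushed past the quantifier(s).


¬(for all x: φ) = there exists x: ¬φ, and ¬(there exists x: φ) = for all x: ¬φ.
Apply to the existential statement.

for all y: NOT(P(y))


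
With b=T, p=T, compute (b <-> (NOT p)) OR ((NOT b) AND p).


Substitute b=T, p=T:
NOT p = F
b <-> (NOT p) = T <-> F = F
NOT b = F
(NOT b) AND p = F AND T = F
(b <-> (NOT p)) OR ((NOT b) AND p) = F OR F = F

F


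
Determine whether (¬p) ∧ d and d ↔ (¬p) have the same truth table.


Compare truth tables:
d | p | φ | ψ
-------------
F | F | F | F
T | F | T | T
F | T | F | T
T | T | F | F
They differ at row 3 (d=F, p=T): φ=F but ψ=T.

No, they are not logically equivalent.


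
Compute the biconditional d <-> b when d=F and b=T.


Biconditional is true when both operands have the same truth value.
Substitute: d=F, b=T.
F <-> T evaluates to F.

F


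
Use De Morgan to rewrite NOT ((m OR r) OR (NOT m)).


De Morgan: the negation of a disjunction is the conjunction of the negations.
Distribute NOT across OR, flipping it to AND, and negate each literal.

((NOT m) AND (NOT r)) AND m


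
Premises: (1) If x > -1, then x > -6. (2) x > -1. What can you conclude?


Modus ponens: from (P → Q) and P, infer Q.
P = 'x > -1' is asserted, and P → Q holds, so Q follows.

x > -6.


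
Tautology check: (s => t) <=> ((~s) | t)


Build the truth table over {s, t}:
s | t | φ
---------
False | False | True
True | False | True
False | True | True
True | True | True
Every row evaluates to true.

Yes, it is a tautology.


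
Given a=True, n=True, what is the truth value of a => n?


Implication is false only when antecedent is true and consequent is false.
Substitute: a=True, n=True.
True => True evaluates to True.

True


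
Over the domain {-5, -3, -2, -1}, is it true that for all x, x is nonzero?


Evaluate the predicate on each element: -5:T, -3:T, -2:T, -1:T.
Every element satisfies the predicate.

T


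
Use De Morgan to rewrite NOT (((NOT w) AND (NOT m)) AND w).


De Morgan: the negation of a conjunction is the disjunction of the negations.
Distribute NOT across AND, flipping it to OR, and negate each literal.

(w OR m) OR (NOT w)


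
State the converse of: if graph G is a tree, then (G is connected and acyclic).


The converse of (P → Q) is (Q → P). It is not in general equivalent to the original.
Here P = 'graph G is a tree' and Q = '(G is connected and acyclic)'.

If (G is connected and acyclic), then graph G is a tree.


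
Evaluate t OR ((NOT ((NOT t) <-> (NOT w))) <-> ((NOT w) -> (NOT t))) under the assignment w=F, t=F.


Substitute w=F, t=F:
NOT t = T
NOT w = T
(NOT t) <-> (NOT w) = T <-> T = T
NOT ((NOT t) <-> (NOT w)) = F
NOT w = T
NOT t = T
(NOT w) -> (NOT t) = T -> T = T
(NOT ((NOT t) <-> (NOT w))) <-> ((NOT w) -> (NOT t)) = F <-> T = F
t OR ((NOT ((NOT t) <-> (NOT w))) <-> ((NOT w) -> (NOT t))) = F OR F = F

F


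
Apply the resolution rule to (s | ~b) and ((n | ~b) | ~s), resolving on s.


The clauses contain complementary literals s and ~s.
Resolution eliminates this pair and disjoins the remaining literals (merging duplicates).

(~b | n)


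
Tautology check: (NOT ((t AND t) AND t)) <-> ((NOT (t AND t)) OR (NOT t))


Build the truth table over {t}:
t | φ
-----
F | T
T | T
Every row evaluates to true.

Yes, it is a tautology.


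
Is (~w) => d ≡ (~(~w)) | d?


Compare truth tables:
d | w | φ | ψ
-------------
False | False | False | False
True | False | True | True
False | True | True | True
True | True | True | True
The columns φ and ψ agree on every row.

Yes, they are logically equivalent.


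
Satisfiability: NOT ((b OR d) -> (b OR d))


Check all 4 assignments over {b, d}:
b | d | φ
---------
F | F | F
T | F | F
F | T | F
T | T | F
No assignment makes the formula true.

Unsatisfiable.


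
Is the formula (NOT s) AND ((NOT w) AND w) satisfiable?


Check all 4 assignments over {s, w}:
s | w | φ
---------
F | F | F
T | F | F
F | T | F
T | T | F
No assignment makes the formula true.

Unsatisfiable.


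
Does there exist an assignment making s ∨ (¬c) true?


Search for a satisfying assignment over {c, s}.
Try c=F, s=F: the formula evaluates to T.
A satisfying assignment exists.

Satisfiable.


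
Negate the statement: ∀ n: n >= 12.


¬(∀ x: φ) = ∃ x: ¬φ, and ¬(∃ x: φ) = ∀ x: ¬φ.
Apply to the universal statement.

∃ n: ¬(n >= 12)


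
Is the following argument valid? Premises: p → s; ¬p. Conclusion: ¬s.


This is denying the antecedent (fallacy). There exist truth assignments where the premises are all true but the conclusion is false.

Invalid.


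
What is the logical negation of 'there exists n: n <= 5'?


¬(for all x: φ) = there exists x: ¬φ, and ¬(there exists x: φ) = for all x: ¬φ.
Apply to the existential statement.

for all n: NOT(n <= 5)


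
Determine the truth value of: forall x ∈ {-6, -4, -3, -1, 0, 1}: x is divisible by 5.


Evaluate the predicate on each element: -6:False, -4:False, -3:False, -1:False, 0:True, 1:False.
Counterexample x = -6 fails the predicate.

False


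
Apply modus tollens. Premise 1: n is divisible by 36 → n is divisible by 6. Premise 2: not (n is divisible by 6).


Modus tollens: from (P → Q) and ¬Q, infer ¬P.
Q = 'n is divisible by 6' is denied; since P → Q, P must also fail.

Not (n is divisible by 36).


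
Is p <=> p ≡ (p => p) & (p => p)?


Compare truth tables:
p | φ | ψ
---------
False | True | True
True | True | True
The columns φ and ψ agree on every row.

Yes, they are logically equivalent.


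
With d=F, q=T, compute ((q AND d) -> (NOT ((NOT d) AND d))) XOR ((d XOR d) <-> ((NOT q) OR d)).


Substitute d=F, q=T:
q AND d = T AND F = F
NOT d = T
(NOT d) AND d = T AND F = F
NOT ((NOT d) AND d) = T
(q AND d) -> (NOT ((NOT d) AND d)) = F -> T = T
d XOR d = F XOR F = F
NOT q = F
(NOT q) OR d = F OR F = F
(d XOR d) <-> ((NOT q) OR d) = F <-> F = T
((q AND d) -> (NOT ((NOT d) AND d))) XOR ((d XOR d) <-> ((NOT q) OR d)) = T XOR T = F

F


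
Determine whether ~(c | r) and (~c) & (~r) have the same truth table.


Compare truth tables:
c | r | φ | ψ
-------------
False | False | True | True
True | False | False | False
False | True | False | False
True | True | False | False
The columns φ and ψ agree on every row.

Yes, they are logically equivalent.


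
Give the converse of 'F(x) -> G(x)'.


The converse of (P → Q) is (Q → P). It is not in general equivalent to the original.
Here P = 'F(x)' and Q = 'G(x)'.

If G(x), then F(x).


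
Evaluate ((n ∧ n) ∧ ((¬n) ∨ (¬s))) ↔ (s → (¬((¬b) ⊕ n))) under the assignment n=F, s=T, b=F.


Substitute n=F, s=T, b=F:
n ∧ n = F ∧ F = F
¬n = T
¬s = F
(¬n) ∨ (¬s) = T ∨ F = T
(n ∧ n) ∧ ((¬n) ∨ (¬s)) = F ∧ T = F
¬b = T
(¬b) ⊕ n = T ⊕ F = T
¬((¬b) ⊕ n) = F
s → (¬((¬b) ⊕ n)) = T → F = F
((n ∧ n) ∧ ((¬n) ∨ (¬s))) ↔ (s → (¬((¬b) ⊕ n))) = F ↔ F = T

T


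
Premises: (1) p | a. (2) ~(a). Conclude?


Disjunctive syllogism: from (P ∨ Q) and ¬P, infer Q.
One disjunct, 'a', is ruled out; the other must hold.

p


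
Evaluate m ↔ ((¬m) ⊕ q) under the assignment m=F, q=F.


Substitute m=F, q=F:
¬m = T
(¬m) ⊕ q = T ⊕ F = T
m ↔ ((¬m) ⊕ q) = F ↔ T = F

F


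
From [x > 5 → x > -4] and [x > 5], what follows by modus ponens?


Modus ponens: from (P → Q) and P, infer Q.
P = 'x > 5' is asserted, and P → Q holds, so Q follows.

x > -4.


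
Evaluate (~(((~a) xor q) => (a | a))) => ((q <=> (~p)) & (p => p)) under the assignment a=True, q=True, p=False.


Substitute a=True, q=True, p=False:
~a = False
(~a) xor q = False xor True = True
a | a = True | True = True
((~a) xor q) => (a | a) = True => True = True
~(((~a) xor q) => (a | a)) = False
~p = True
q <=> (~p) = True <=> True = True
p => p = False => False = True
(q <=> (~p)) & (p => p) = True & True = True
(~(((~a) xor q) => (a | a))) => ((q <=> (~p)) & (p => p)) = False => True = True

True


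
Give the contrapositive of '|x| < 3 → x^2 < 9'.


The contrapositive of (P → Q) is (¬Q → ¬P); it is logically equivalent to the original.
Here P = '|x| < 3' and Q = 'x^2 < 9'.

If not (x^2 < 9), then not (|x| < 3).


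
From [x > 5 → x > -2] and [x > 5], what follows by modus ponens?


Modus ponens: from (P → Q) and P, infer Q.
P = 'x > 5' is asserted, and P → Q holds, so Q follows.

x > -2.


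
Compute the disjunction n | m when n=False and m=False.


Disjunction is false only when both operands are false.
Substitute: n=False, m=False.
False | False evaluates to False.

False


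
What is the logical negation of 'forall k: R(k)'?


¬(forall x: φ) = exists x: ¬φ, and ¬(exists x: φ) = forall x: ¬φ.
Apply to the universal statement.

exists k: ~(R(k))


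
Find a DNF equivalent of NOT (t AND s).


Step 1: Apply De Morgan: ¬(t ∧ s) = ¬t ∨ ¬s.

(NOT t) OR (NOT s)


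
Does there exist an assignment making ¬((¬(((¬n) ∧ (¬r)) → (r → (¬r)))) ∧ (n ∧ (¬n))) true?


Search for a satisfying assignment over {n, r}.
Try n=F, r=F: the formula evaluates to T.
A satisfying assignment exists.

Satisfiable.


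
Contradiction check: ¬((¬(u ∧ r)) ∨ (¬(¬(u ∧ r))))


Truth table over {r, u}:
r | u | φ
---------
F | F | F
T | F | F
F | T | F
T | T | F
Every row is false.

Yes, it is a contradiction.


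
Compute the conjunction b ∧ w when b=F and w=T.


Conjunction is true only when both operands are true.
Substitute: b=F, w=T.
F ∧ T evaluates to F.

F


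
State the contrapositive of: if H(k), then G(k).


The contrapositive of (P → Q) is (¬Q → ¬P); it is logically equivalent to the original.
Here P = 'H(k)' and Q = 'G(k)'.

If not (G(k)), then not (H(k)).


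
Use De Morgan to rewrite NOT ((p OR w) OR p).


De Morgan: the negation of a disjunction is the conjunction of the negations.
Distribute NOT across OR, flipping it to AND, and negate each literal.

((NOT p) AND (NOT w)) AND (NOT p)


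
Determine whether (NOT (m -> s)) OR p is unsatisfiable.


Truth table over {m, p, s}:
m | p | s | φ
-------------
F | F | F | F
T | F | F | T
F | T | F | T
T | T | F | T
F | F | T | F
T | F | T | F
F | T | T | T
T | T | T | T
Satisfying assignment at row 2: m=T, p=F, s=F gives T.

No, it is not a contradiction.


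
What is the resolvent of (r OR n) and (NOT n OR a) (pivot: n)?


The clauses contain complementary literals n and NOTn.
Resolution eliminates this pair and disjoins the remaining literals (merging duplicates).

(r OR a)


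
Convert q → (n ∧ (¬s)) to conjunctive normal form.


Step 1: Rewrite q → (n ∧ (¬s)) as ¬q ∨ (n ∧ (¬s)).
Step 2: Distribute ∨ over ∧.

((¬q) ∨ n) ∧ ((¬q) ∨ (¬s))


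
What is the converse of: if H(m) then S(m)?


The converse of (P → Q) is (Q → P). It is not in general equivalent to the original.
Here P = 'H(m)' and Q = 'S(m)'.

If S(m), then H(m).


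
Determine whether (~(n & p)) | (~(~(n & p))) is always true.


Build the truth table over {n, p}:
n | p | φ
---------
False | False | True
True | False | True
False | True | True
True | True | True
Every row evaluates to true.

Yes, it is a tautology.


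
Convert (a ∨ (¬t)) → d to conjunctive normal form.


Step 1: Rewrite as ¬(a ∨ (¬t)) ∨ d = (¬a ∧ ¬(¬t)) ∨ d.
Step 2: Distribute ∨ over ∧.
Step 3: Eliminate any double negations (¬¬X = X).

((¬a) ∨ d) ∧ (t ∨ d)


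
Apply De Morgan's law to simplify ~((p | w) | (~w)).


De Morgan: the negation of a disjunction is the conjunction of the negations.
Distribute ~ across |, flipping it to &, and negate each literal.

((~p) & (~w)) & w


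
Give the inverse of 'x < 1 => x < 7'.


The inverse of (P → Q) is (¬P → ¬Q). It is equivalent to the converse, not to the original.
Here P = 'x < 1' and Q = 'x < 7'.

If not (x < 1), then not (x < 7).


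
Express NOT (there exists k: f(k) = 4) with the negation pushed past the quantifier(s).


¬(for all x: φ) = there exists x: ¬φ, and ¬(there exists x: φ) = for all x: ¬φ.
Apply to the existential statement.

for all k: NOT(f(k) = 4)


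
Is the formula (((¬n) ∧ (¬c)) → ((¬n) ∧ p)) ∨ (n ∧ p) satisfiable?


Search for a satisfying assignment over {c, n, p}.
Try c=T, n=F, p=F: the formula evaluates to T.
A satisfying assignment exists.

Satisfiable.


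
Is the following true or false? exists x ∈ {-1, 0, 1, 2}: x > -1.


Evaluate the predicate on each element: -1:False, 0:True, 1:True, 2:True.
Witness x = 0 satisfies the predicate.

True


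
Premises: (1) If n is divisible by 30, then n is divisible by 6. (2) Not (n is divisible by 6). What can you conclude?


Modus tollens: from (P → Q) and ¬Q, infer ¬P.
Q = 'n is divisible by 6' is denied; since P → Q, P must also fail.

Not (n is divisible by 30).


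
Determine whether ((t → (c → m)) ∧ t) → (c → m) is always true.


Build the truth table over {c, m, t}:
c | m | t | φ
-------------
F | F | F | T
T | F | F | T
F | T | F | T
T | T | F | T
F | F | T | T
T | F | T | T
F | T | T | T
T | T | T | T
Every row evaluates to true.

Yes, it is a tautology.


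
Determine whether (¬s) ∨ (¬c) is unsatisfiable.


Truth table over {c, s}:
c | s | φ
---------
F | F | T
T | F | T
F | T | T
T | T | F
Satisfying assignment at row 1: c=F, s=F gives T.

No, it is not a contradiction.


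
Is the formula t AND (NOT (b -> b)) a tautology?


Build the truth table over {b, t}:
b | t | φ
---------
F | F | F
T | F | F
F | T | F
T | T | F
Counterexample at row 1: with b=F, t=F, the formula is F.

No, it is not a tautology.


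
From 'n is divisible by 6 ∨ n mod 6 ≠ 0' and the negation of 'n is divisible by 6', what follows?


Disjunctive syllogism: from (P ∨ Q) and ¬P, infer Q.
One disjunct, 'n is divisible by 6', is ruled out; the other must hold.

n mod 6 ≠ 0


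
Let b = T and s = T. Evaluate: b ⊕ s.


Exclusive or is true when exactly one operand is true.
Substitute: b=T, s=T.
T ⊕ T evaluates to F.

F


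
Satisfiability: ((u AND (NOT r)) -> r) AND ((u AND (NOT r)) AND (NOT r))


Check all 4 assignments over {r, u}:
r | u | φ
---------
F | F | F
T | F | F
F | T | F
T | T | F
No assignment makes the formula true.

Unsatisfiable.


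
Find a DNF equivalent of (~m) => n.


Step 1: Rewrite (¬m) → n as ¬(¬m) ∨ n.
Step 2: Eliminate any double negations (¬¬X = X).

m | n


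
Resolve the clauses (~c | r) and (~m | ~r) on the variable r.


The clauses contain complementary literals r and ~r.
Resolution eliminates this pair and disjoins the remaining literals (merging duplicates).

(~c | ~m)


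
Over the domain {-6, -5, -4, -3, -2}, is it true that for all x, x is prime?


Evaluate the predicate on each element: -6:F, -5:F, -4:F, -3:F, -2:F.
Counterexample x = -6 fails the predicate.

F


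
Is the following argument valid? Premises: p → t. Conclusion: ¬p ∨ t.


This matches the form of material implication: the conclusion follows in every model of the premises.

Valid.


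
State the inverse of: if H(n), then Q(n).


The inverse of (P → Q) is (¬P → ¬Q). It is equivalent to the converse, not to the original.
Here P = 'H(n)' and Q = 'Q(n)'.

If not (H(n)), then not (Q(n)).


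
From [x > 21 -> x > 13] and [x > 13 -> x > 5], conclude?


Hypothetical syllogism: from (P → Q) and (Q → R), infer (P → R).
Chain the two implications through the shared middle term 'x > 13'.

x > 21 -> x > 5


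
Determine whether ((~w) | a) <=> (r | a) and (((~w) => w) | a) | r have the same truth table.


Compare truth tables:
a | r | w | φ | ψ
-----------------
False | False | False | False | False
True | False | False | True | True
False | True | False | True | True
True | True | False | True | True
False | False | True | True | True
True | False | True | True | True
False | True | True | False | True
True | True | True | True | True
They differ at row 7 (a=False, r=True, w=True): φ=False but ψ=True.

No, they are not logically equivalent.


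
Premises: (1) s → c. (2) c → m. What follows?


Hypothetical syllogism: from (P → Q) and (Q → R), infer (P → R).
Chain the two implications through the shared middle term 'c'.

s → m


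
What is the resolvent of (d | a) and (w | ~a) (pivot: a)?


The clauses contain complementary literals a and ~a.
Resolution eliminates this pair and disjoins the remaining literals (merging duplicates).

(d | w)


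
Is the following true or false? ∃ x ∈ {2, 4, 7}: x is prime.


Evaluate the predicate on each element: 2:T, 4:F, 7:T.
Witness x = 2 satisfies the predicate.

T


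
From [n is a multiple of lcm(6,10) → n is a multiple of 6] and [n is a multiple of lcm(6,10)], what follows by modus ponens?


Modus ponens: from (P → Q) and P, infer Q.
P = 'n is a multiple of lcm(6,10)' is asserted, and P → Q holds, so Q follows.

n is a multiple of 6.


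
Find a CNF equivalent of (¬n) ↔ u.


Step 1: Rewrite (¬n) ↔ u as ((¬n) → u) ∧ (u → (¬n)).
Step 2: Rewrite each implication as a disjunction.
Step 3: Eliminate any double negations (¬¬X = X).

(n ∨ u) ∧ ((¬u) ∨ (¬n))


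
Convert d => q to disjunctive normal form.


Step 1: Rewrite d → q as ¬d ∨ q.

(~d) | q


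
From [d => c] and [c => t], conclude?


Hypothetical syllogism: from (P → Q) and (Q → R), infer (P → R).
Chain the two implications through the shared middle term 'c'.

d => t


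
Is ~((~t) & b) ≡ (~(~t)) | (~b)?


Compare truth tables:
b | t | φ | ψ
-------------
False | False | True | True
True | False | False | False
False | True | True | True
True | True | True | True
The columns φ and ψ agree on every row.

Yes, they are logically equivalent.


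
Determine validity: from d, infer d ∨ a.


This matches the form of disjunction introduction: the conclusion follows in every model of the premises.

Valid.


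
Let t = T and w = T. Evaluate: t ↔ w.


Biconditional is true when both operands have the same truth value.
Substitute: t=T, w=T.
T ↔ T evaluates to T.

T


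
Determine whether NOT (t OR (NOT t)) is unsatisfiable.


Truth table over {t}:
t | φ
-----
F | F
T | F
Every row is false.

Yes, it is a contradiction.


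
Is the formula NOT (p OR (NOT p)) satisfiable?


Check all 2 assignments over {p}:
p | φ
-----
F | F
T | F
No assignment makes the formula true.

Unsatisfiable.


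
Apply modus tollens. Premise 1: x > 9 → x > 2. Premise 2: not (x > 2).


Modus tollens: from (P → Q) and ¬Q, infer ¬P.
Q = 'x > 2' is denied; since P → Q, P must also fail.

Not (x > 9).


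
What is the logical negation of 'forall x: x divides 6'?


¬(forall x: φ) = exists x: ¬φ, and ¬(exists x: φ) = forall x: ¬φ.
Apply to the universal statement.

exists x: ~(x divides 6)


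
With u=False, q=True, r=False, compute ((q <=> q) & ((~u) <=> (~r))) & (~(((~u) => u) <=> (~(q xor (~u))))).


Substitute u=False, q=True, r=False:
… (earlier sub-steps elided)
(~u) <=> (~r) = True <=> True = True
(q <=> q) & ((~u) <=> (~r)) = True & True = True
~u = True
(~u) => u = True => False = False
~u = True
q xor (~u) = True xor True = False
~(q xor (~u)) = True
((~u) => u) <=> (~(q xor (~u))) = False <=> True = False
~(((~u) => u) <=> (~(q xor (~u)))) = True
((q <=> q) & ((~u) <=> (~r))) & (~(((~u) => u) <=> (~(q xor (~u))))) = True & True = True

True


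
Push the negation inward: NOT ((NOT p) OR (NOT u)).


De Morgan: the negation of a disjunction is the conjunction of the negations.
Distribute NOT across OR, flipping it to AND, and negate each literal.

p AND u


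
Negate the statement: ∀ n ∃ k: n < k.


Negation flips each quantifier (∀↔∃) and negates the inner predicate.
¬(∀ n ∃ k: φ) = ∃ n ∀ k: ¬φ.

∃ n ∀ k: ¬(n < k)


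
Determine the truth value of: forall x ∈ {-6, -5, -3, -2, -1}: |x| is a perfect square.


Evaluate the predicate on each element: -6:False, -5:False, -3:False, -2:False, -1:True.
Counterexample x = -6 fails the predicate.

False


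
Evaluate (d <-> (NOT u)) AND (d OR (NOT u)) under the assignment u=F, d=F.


Substitute u=F, d=F:
NOT u = T
d <-> (NOT u) = F <-> T = F
NOT u = T
d OR (NOT u) = F OR T = T
(d <-> (NOT u)) AND (d OR (NOT u)) = F AND T = F

F


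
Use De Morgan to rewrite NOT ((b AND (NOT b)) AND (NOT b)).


De Morgan: the negation of a conjunction is the disjunction of the negations.
Distribute NOT across AND, flipping it to OR, and negate each literal.

((NOT b) OR b) OR b


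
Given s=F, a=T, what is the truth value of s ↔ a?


Biconditional is true when both operands have the same truth value.
Substitute: s=F, a=T.
F ↔ T evaluates to F.

F


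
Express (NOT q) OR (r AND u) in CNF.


Step 1: Distribute ∨ over ∧: (¬q) ∨ (r ∧ u) = ((¬q) ∨ r) ∧ ((¬q) ∨ u).

((NOT q) OR r) AND ((NOT q) OR u)


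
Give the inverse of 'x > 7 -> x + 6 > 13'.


The inverse of (P → Q) is (¬P → ¬Q). It is equivalent to the converse, not to the original.
Here P = 'x > 7' and Q = 'x + 6 > 13'.

If not (x > 7), then not (x + 6 > 13).


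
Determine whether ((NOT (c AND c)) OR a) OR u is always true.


Build the truth table over {a, c, u}:
a | c | u | φ
-------------
F | F | F | T
T | F | F | T
F | T | F | F
T | T | F | T
F | F | T | T
T | F | T | T
F | T | T | T
T | T | T | T
Counterexample at row 3: with a=F, c=T, u=F, the formula is F.

No, it is not a tautology.


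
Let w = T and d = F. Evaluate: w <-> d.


Biconditional is true when both operands have the same truth value.
Substitute: w=T, d=F.
T <-> F evaluates to F.

F


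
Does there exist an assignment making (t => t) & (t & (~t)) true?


Check all 2 assignments over {t}:
t | φ
-----
False | False
True | False
No assignment makes the formula true.

Unsatisfiable.


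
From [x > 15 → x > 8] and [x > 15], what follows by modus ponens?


Modus ponens: from (P → Q) and P, infer Q.
P = 'x > 15' is asserted, and P → Q holds, so Q follows.

x > 8.


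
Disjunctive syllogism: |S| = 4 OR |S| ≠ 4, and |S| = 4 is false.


Disjunctive syllogism: from (P ∨ Q) and ¬P, infer Q.
One disjunct, '|S| = 4', is ruled out; the other must hold.

|S| ≠ 4


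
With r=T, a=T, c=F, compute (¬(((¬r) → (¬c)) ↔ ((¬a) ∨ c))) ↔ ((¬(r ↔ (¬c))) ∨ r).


Substitute r=T, a=T, c=F:
… (earlier sub-steps elided)
(¬r) → (¬c) = F → T = T
¬a = F
(¬a) ∨ c = F ∨ F = F
((¬r) → (¬c)) ↔ ((¬a) ∨ c) = T ↔ F = F
¬(((¬r) → (¬c)) ↔ ((¬a) ∨ c)) = T
¬c = T
r ↔ (¬c) = T ↔ T = T
¬(r ↔ (¬c)) = F
(¬(r ↔ (¬c))) ∨ r = F ∨ T = T
(¬(((¬r) → (¬c)) ↔ ((¬a) ∨ c))) ↔ ((¬(r ↔ (¬c))) ∨ r) = T ↔ T = T

T


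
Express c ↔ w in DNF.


Step 1: c ↔ w is true exactly when both agree: (c ∧ w) ∨ (¬c ∧ ¬w).

(c ∧ w) ∨ ((¬c) ∧ (¬w))


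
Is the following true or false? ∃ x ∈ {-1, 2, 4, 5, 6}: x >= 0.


Evaluate the predicate on each element: -1:F, 2:T, 4:T, 5:T, 6:T.
Witness x = 2 satisfies the predicate.

T


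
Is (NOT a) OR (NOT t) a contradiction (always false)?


Truth table over {a, t}:
a | t | φ
---------
F | F | T
T | F | T
F | T | T
T | T | F
Satisfying assignment at row 1: a=F, t=F gives T.

No, it is not a contradiction.


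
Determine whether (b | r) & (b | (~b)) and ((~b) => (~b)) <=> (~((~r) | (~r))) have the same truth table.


Compare truth tables:
b | r | φ | ψ
-------------
False | False | False | False
True | False | True | False
False | True | True | True
True | True | True | True
They differ at row 2 (b=True, r=False): φ=True but ψ=False.

No, they are not logically equivalent.


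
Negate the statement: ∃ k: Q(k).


¬(∀ x: φ) = ∃ x: ¬φ, and ¬(∃ x: φ) = ∀ x: ¬φ.
Apply to the existential statement.

∀ k: ¬(Q(k))


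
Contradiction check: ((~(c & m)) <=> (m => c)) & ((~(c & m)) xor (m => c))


Truth table over {c, m}:
c | m | φ
---------
False | False | False
True | False | False
False | True | False
True | True | False
Every row is false.

Yes, it is a contradiction.


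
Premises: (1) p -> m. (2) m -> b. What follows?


Hypothetical syllogism: from (P → Q) and (Q → R), infer (P → R).
Chain the two implications through the shared middle term 'm'.

p -> b


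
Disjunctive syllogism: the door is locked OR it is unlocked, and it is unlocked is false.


Disjunctive syllogism: from (P ∨ Q) and ¬P, infer Q.
One disjunct, 'it is unlocked', is ruled out; the other must hold.

the door is locked


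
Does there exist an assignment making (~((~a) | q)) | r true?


Search for a satisfying assignment over {a, q, r}.
Try a=True, q=False, r=False: the formula evaluates to True.
A satisfying assignment exists.

Satisfiable.


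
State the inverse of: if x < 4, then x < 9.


The inverse of (P → Q) is (¬P → ¬Q). It is equivalent to the converse, not to the original.
Here P = 'x < 4' and Q = 'x < 9'.

If not (x < 4), then not (x < 9).


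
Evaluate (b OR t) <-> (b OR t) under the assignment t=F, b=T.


Substitute t=F, b=T:
b OR t = T OR F = T
b OR t = T OR F = T
(b OR t) <-> (b OR t) = T <-> T = T

T


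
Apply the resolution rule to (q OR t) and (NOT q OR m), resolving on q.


The clauses contain complementary literals q and NOTq.
Resolution eliminates this pair and disjoins the remaining literals (merging duplicates).

(t OR m)


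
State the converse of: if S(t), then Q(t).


The converse of (P → Q) is (Q → P). It is not in general equivalent to the original.
Here P = 'S(t)' and Q = 'Q(t)'.

If Q(t), then S(t).


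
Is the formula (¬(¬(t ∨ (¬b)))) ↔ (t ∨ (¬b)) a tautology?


Build the truth table over {b, t}:
b | t | φ
---------
F | F | T
T | F | T
F | T | T
T | T | T
Every row evaluates to true.

Yes, it is a tautology.


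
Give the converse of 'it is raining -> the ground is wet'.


The converse of (P → Q) is (Q → P). It is not in general equivalent to the original.
Here P = 'it is raining' and Q = 'the ground is wet'.

If the ground is wet, then it is raining.


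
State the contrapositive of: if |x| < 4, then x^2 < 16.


The contrapositive of (P → Q) is (¬Q → ¬P); it is logically equivalent to the original.
Here P = '|x| < 4' and Q = 'x^2 < 16'.

If not (x^2 < 16), then not (|x| < 4).


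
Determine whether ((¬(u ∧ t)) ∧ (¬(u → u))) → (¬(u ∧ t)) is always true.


Build the truth table over {t, u}:
t | u | φ
---------
F | F | T
T | F | T
F | T | T
T | T | T
Every row evaluates to true.

Yes, it is a tautology.


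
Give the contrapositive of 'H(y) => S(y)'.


The contrapositive of (P → Q) is (¬Q → ¬P); it is logically equivalent to the original.
Here P = 'H(y)' and Q = 'S(y)'.

If not (S(y)), then not (H(y)).


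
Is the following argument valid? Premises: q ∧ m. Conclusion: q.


This matches the form of conjunction elimination: the conclusion follows in every model of the premises.

Valid.


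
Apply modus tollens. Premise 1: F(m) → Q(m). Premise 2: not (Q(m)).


Modus tollens: from (P → Q) and ¬Q, infer ¬P.
Q = 'Q(m)' is denied; since P → Q, P must also fail.

Not (F(m)).


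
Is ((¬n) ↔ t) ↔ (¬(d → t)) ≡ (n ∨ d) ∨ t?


Compare truth tables:
d | n | t | φ | ψ
-----------------
F | F | F | T | F
T | F | F | F | T
F | T | F | F | T
T | T | F | T | T
F | F | T | F | T
T | F | T | F | T
F | T | T | T | T
T | T | T | T | T
They differ at row 1 (d=F, n=F, t=F): φ=T but ψ=F.

No, they are not logically equivalent.


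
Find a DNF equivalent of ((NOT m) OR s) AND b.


Step 1: Distribute ∧ over ∨: ((¬m) ∨ s) ∧ b = ((¬m) ∧ b) ∨ (s ∧ b).

((NOT m) AND b) OR (s AND b)


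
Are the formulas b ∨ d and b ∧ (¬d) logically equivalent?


Compare truth tables:
b | d | φ | ψ
-------------
F | F | F | F
T | F | T | T
F | T | T | F
T | T | T | F
They differ at row 3 (b=F, d=T): φ=T but ψ=F.

No, they are not logically equivalent.


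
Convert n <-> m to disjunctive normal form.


Step 1: n ↔ m is true exactly when both agree: (n ∧ m) ∨ (¬n ∧ ¬m).

(n AND m) OR ((NOT n) AND (NOT m))


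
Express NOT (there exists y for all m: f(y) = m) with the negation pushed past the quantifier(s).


Negation flips each quantifier (∀↔∃) and negates the inner predicate.
¬(there exists y for all m: φ) = for all y there exists m: ¬φ.

for all y there exists m: NOT(f(y) = m)


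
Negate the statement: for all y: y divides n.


¬(for all x: φ) = there exists x: ¬φ, and ¬(there exists x: φ) = for all x: ¬φ.
Apply to the universal statement.

there exists y: NOT(y divides n)


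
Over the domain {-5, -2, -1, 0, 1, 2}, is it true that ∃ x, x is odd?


Evaluate the predicate on each element: -5:T, -2:F, -1:T, 0:F, 1:T, 2:F.
Witness x = -5 satisfies the predicate.

T


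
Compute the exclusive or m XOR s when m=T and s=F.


Exclusive or is true when exactly one operand is true.
Substitute: m=T, s=F.
T XOR F evaluates to T.

T


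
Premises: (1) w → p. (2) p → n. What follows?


Hypothetical syllogism: from (P → Q) and (Q → R), infer (P → R).
Chain the two implications through the shared middle term 'p'.

w → n


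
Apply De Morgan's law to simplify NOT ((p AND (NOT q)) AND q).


De Morgan: the negation of a conjunction is the disjunction of the negations.
Distribute NOT across AND, flipping it to OR, and negate each literal.

((NOT p) OR q) OR (NOT q)


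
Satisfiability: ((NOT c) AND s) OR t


Search for a satisfying assignment over {c, s, t}.
Try c=F, s=T, t=F: the formula evaluates to T.
A satisfying assignment exists.

Satisfiable.


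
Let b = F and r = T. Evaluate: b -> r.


Implication is false only when antecedent is true and consequent is false.
Substitute: b=F, r=T.
F -> T evaluates to T.

T


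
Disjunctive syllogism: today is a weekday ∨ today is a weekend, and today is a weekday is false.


Disjunctive syllogism: from (P ∨ Q) and ¬P, infer Q.
One disjunct, 'today is a weekday', is ruled out; the other must hold.

today is a weekend


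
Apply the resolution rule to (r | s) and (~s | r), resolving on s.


The clauses contain complementary literals s and ~s.
Resolution eliminates this pair and disjoins the remaining literals (merging duplicates).

r


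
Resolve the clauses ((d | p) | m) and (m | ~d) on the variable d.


The clauses contain complementary literals d and ~d.
Resolution eliminates this pair and disjoins the remaining literals (merging duplicates).

(p | m)


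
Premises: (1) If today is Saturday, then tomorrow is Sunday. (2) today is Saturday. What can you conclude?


Modus ponens: from (P → Q) and P, infer Q.
P = 'today is Saturday' is asserted, and P → Q holds, so Q follows.

tomorrow is Sunday.


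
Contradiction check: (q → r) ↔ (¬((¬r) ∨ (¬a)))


Truth table over {a, q, r}:
a | q | r | φ
-------------
F | F | F | F
T | F | F | F
F | T | F | T
T | T | F | T
F | F | T | F
T | F | T | T
F | T | T | F
T | T | T | T
Satisfying assignment at row 3: a=F, q=T, r=F gives T.

No, it is not a contradiction.


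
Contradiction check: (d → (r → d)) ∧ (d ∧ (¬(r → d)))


Truth table over {d, r}:
d | r | φ
---------
F | F | F
T | F | F
F | T | F
T | T | F
Every row is false.

Yes, it is a contradiction.


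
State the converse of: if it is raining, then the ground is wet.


The converse of (P → Q) is (Q → P). It is not in general equivalent to the original.
Here P = 'it is raining' and Q = 'the ground is wet'.

If the ground is wet, then it is raining.


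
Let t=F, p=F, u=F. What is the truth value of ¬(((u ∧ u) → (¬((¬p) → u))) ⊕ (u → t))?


Substitute t=F, p=F, u=F:
u ∧ u = F ∧ F = F
¬p = T
(¬p) → u = T → F = F
¬((¬p) → u) = T
(u ∧ u) → (¬((¬p) → u)) = F → T = T
u → t = F → F = T
((u ∧ u) → (¬((¬p) → u))) ⊕ (u → t) = T ⊕ T = F
¬(((u ∧ u) → (¬((¬p) → u))) ⊕ (u → t)) = T

T


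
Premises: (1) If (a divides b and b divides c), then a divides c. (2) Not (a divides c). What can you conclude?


Modus tollens: from (P → Q) and ¬Q, infer ¬P.
Q = 'a divides c' is denied; since P → Q, P must also fail.

Not ((a divides b and b divides c)).
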